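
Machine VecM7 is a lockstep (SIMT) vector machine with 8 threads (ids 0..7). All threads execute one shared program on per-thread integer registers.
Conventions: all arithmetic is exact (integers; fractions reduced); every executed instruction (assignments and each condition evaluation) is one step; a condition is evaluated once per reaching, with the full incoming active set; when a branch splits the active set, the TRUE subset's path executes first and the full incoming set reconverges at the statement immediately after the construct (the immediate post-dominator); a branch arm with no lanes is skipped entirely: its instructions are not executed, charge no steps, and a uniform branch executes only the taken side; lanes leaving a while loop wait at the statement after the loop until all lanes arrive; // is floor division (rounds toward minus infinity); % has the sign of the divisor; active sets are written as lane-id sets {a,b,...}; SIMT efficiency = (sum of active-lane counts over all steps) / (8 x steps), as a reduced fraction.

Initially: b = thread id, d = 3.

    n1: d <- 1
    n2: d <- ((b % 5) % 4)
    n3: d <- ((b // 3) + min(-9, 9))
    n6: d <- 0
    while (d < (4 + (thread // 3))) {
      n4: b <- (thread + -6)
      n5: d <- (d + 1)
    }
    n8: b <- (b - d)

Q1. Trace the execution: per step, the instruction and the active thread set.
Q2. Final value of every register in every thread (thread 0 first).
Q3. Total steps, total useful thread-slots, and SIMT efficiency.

step 0: d <- 1                       {0,1,2,3,4,5,6,7}
step 1: d <- ((b % 5) % 4)           {0,1,2,3,4,5,6,7}
step 2: d <- ((b // 3) + min(-9, 9)) {0,1,2,3,4,5,6,7}
step 3: d <- 0                       {0,1,2,3,4,5,6,7}
step 4: eval (d < (4 + (thread // 3))) {0,1,2,3,4,5,6,7}
step 5: b <- (thread + -6)           {0,1,2,3,4,5,6,7}
step 6: d <- (d + 1)                 {0,1,2,3,4,5,6,7}
step 7: eval (d < (4 + (thread // 3))) {0,1,2,3,4,5,6,7}
step 8: b <- (thread + -6)           {0,1,2,3,4,5,6,7}
step 9: d <- (d + 1)                 {0,1,2,3,4,5,6,7}
step 10: eval (d < (4 + (thread // 3))) {0,1,2,3,4,5,6,7}
step 11: b <- (thread + -6)           {0,1,2,3,4,5,6,7}
step 12: d <- (d + 1)                 {0,1,2,3,4,5,6,7}
step 13: eval (d < (4 + (thread // 3))) {0,1,2,3,4,5,6,7}
step 14: b <- (thread + -6)           {0,1,2,3,4,5,6,7}
step 15: d <- (d + 1)                 {0,1,2,3,4,5,6,7}
step 16: eval (d < (4 + (thread // 3))) {0,1,2,3,4,5,6,7}
step 17: b <- (thread + -6)           {3,4,5,6,7}
step 18: d <- (d + 1)                 {3,4,5,6,7}
step 19: eval (d < (4 + (thread // 3))) {3,4,5,6,7}
step 20: b <- (thread + -6)           {6,7}
step 21: d <- (d + 1)                 {6,7}
step 22: eval (d < (4 + (thread // 3))) {6,7}
step 23: b <- (b - d)                 {0,1,2,3,4,5,6,7}

Answer: 24 steps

b: -10,-9,-8,-8,-7,-6,-6,-5
d: 4,4,4,5,5,5,6,6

steps = 24; useful = 165; efficiency = 165/192 = 55/64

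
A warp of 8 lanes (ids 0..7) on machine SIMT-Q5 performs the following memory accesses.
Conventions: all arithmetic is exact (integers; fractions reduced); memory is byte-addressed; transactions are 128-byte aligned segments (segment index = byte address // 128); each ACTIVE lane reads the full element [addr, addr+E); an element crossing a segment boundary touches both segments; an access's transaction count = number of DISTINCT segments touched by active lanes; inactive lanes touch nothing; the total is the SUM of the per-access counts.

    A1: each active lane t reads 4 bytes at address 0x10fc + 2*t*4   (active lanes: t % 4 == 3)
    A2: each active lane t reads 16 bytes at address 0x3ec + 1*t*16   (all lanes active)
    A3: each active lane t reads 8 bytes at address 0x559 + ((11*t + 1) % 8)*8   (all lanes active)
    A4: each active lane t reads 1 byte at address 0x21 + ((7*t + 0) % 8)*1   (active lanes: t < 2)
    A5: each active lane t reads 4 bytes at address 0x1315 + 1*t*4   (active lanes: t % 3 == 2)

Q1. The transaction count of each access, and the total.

A1: 1 transaction
A2: 2 transactions
A3: 2 transactions
A4: 1 transaction
A5: 1 transaction

Answer: 1,2,2,1,1; total 7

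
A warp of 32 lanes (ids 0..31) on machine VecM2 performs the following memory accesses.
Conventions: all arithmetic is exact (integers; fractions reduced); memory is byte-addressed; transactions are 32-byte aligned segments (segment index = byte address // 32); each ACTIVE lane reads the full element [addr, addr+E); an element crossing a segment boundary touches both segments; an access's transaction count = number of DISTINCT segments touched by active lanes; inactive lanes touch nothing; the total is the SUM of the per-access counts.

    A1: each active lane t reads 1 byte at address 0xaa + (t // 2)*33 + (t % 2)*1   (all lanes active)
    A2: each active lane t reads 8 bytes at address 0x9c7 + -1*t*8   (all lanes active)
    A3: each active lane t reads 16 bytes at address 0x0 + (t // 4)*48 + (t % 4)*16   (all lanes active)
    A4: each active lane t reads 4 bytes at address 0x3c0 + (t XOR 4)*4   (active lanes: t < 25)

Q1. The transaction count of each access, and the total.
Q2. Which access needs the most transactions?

A1: 16 transactions
A2: 9 transactions
A3: 13 transactions
A4: 4 transactions

Answer: 16,9,13,4; total 42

Answer: A1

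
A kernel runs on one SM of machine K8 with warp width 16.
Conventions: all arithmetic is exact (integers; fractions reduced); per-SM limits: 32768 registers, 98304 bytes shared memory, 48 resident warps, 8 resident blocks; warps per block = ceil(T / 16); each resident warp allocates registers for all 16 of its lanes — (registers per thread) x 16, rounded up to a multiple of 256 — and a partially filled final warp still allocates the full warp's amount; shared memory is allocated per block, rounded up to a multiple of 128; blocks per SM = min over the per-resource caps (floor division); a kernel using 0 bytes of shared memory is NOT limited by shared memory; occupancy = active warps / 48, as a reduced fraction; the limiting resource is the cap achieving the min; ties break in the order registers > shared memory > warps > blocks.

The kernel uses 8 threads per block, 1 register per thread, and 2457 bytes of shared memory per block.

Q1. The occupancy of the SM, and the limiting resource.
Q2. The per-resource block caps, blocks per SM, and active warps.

Answer: occupancy 1/6, limited by blocks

registers: 128 blocks
shared memory: 38 blocks
warps: 48 blocks
blocks: 8 blocks

Answer: 8 blocks, 8 active warps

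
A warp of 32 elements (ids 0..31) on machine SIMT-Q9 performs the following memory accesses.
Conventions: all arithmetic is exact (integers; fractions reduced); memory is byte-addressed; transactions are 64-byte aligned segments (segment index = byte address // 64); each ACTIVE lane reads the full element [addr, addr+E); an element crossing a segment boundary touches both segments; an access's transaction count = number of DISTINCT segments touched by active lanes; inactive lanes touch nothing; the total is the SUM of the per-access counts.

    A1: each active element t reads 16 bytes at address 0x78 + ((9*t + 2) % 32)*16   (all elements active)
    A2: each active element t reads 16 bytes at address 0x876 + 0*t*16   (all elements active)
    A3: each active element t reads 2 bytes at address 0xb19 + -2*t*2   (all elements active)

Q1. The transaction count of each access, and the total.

A1: 9 transactions
A2: 2 transactions
A3: 3 transactions

Answer: 9,2,3; total 14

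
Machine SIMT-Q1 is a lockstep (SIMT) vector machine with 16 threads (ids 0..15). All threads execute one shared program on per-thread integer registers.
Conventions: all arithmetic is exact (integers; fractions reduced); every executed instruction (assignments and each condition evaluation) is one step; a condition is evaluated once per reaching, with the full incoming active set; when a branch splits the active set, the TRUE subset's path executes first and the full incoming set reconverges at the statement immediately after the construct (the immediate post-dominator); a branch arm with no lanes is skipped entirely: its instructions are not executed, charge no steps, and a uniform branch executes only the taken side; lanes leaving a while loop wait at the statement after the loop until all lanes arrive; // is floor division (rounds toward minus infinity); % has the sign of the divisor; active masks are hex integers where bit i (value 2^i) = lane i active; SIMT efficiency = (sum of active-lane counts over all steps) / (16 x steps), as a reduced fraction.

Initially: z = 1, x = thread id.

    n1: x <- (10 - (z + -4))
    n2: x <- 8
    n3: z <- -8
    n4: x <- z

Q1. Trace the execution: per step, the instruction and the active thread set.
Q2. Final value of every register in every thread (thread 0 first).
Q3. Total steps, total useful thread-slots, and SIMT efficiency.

step 0: x <- (10 - (z + -4))         0xffff
step 1: x <- 8                       0xffff
step 2: z <- -8                      0xffff
step 3: x <- z                       0xffff

Answer: 4 steps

z: -8,-8,-8,-8,-8,-8,-8,-8,-8,-8,-8,-8,-8,-8,-8,-8
x: -8,-8,-8,-8,-8,-8,-8,-8,-8,-8,-8,-8,-8,-8,-8,-8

steps = 4; useful = 64; efficiency = 64/64 = 1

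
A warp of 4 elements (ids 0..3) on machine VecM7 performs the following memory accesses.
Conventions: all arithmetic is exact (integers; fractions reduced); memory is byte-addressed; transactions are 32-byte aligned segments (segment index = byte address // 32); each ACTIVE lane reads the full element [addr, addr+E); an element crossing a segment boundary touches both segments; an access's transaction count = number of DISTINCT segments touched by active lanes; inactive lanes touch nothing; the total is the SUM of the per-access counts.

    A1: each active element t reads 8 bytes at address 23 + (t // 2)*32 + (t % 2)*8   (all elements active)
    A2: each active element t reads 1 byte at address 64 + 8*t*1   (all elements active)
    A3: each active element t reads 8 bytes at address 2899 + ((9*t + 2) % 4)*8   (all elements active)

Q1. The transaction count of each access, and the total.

A1: 3 transactions
A2: 1 transaction
A3: 2 transactions

Answer: 3,1,2; total 6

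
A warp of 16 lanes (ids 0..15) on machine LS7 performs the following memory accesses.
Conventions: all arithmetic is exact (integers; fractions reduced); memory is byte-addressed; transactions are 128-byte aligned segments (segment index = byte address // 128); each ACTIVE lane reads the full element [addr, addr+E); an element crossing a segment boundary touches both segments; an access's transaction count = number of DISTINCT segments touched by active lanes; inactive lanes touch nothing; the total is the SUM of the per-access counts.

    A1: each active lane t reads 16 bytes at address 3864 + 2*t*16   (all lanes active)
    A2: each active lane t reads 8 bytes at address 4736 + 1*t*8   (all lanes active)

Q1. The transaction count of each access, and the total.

A1: 5 transactions
A2: 1 transaction

Answer: 5,1; total 6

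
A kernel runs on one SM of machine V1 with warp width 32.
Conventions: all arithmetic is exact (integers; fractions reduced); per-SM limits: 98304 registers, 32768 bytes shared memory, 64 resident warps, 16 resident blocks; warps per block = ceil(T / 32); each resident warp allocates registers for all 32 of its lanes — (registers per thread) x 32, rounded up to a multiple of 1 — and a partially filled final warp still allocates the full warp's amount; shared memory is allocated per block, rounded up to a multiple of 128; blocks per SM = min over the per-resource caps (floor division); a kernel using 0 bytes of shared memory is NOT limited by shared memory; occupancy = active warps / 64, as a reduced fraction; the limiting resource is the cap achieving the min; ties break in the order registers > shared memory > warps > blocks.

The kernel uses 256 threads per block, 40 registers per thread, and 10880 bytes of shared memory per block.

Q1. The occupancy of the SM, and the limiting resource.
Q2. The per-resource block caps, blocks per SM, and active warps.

Answer: occupancy 3/8, limited by shared memory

registers: 9 blocks
shared memory: 3 blocks
warps: 8 blocks
blocks: 16 blocks

Answer: 3 blocks, 24 active warps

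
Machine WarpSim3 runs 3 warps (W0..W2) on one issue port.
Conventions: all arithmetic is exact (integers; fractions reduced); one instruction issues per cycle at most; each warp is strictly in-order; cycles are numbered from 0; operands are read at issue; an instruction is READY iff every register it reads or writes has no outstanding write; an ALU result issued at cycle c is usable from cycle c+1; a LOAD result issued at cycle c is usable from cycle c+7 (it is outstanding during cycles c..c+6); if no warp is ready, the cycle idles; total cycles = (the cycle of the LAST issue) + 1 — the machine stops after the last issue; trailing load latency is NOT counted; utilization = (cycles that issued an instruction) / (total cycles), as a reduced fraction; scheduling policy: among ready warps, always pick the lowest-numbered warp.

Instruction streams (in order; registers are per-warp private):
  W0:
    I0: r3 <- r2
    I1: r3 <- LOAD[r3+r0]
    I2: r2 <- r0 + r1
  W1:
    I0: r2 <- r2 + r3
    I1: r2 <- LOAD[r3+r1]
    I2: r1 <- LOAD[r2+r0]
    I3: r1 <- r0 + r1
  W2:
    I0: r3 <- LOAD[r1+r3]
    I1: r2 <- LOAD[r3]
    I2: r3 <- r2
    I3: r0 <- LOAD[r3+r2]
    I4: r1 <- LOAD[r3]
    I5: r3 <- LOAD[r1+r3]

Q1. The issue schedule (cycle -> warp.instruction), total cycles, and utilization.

cycle 0: W0.I0
cycle 1: W0.I1
cycle 2: W0.I2
cycle 3: W1.I0
cycle 4: W1.I1
cycle 5: W2.I0
cycle 6: idle
cycle 7: idle
cycle 8: idle
cycle 9: idle
cycle 10: idle
cycle 11: W1.I2
cycle 12: W2.I1
cycle 13: idle
cycle 14: idle
cycle 15: idle
cycle 16: idle
cycle 17: idle
cycle 18: W1.I3
cycle 19: W2.I2
cycle 20: W2.I3
cycle 21: W2.I4
cycle 22: idle
cycle 23: idle
cycle 24: idle
cycle 25: idle
cycle 26: idle
cycle 27: idle
cycle 28: W2.I5

Answer: 29 cycles, utilization 13/29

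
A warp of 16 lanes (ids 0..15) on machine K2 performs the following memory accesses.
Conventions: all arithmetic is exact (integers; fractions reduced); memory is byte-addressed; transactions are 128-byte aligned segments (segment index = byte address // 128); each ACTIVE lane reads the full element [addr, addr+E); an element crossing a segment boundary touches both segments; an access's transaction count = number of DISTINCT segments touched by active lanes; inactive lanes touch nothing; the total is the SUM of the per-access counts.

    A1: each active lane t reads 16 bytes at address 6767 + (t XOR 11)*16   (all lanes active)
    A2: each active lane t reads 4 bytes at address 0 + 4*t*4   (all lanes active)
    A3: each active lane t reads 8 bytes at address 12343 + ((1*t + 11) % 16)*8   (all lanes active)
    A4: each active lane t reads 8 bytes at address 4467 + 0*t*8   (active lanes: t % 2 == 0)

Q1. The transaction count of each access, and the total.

A1: 3 transactions
A2: 2 transactions
A3: 2 transactions
A4: 1 transaction

Answer: 3,2,2,1; total 8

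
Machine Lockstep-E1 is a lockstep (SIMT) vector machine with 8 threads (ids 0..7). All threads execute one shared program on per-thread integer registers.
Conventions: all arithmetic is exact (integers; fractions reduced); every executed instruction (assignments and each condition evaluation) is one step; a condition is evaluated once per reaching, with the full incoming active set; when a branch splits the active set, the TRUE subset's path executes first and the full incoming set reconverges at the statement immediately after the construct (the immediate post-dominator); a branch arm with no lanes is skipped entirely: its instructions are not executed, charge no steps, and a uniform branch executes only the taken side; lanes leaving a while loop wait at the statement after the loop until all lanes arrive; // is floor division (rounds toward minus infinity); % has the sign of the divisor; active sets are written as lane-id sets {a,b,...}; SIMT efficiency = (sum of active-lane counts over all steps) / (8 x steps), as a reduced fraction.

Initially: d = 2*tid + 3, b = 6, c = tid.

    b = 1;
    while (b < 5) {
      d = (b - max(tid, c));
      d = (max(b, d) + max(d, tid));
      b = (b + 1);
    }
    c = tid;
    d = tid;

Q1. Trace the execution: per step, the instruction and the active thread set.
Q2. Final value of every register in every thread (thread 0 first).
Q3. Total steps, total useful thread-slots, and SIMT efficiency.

step 0: b <- 1                       {0,1,2,3,4,5,6,7}
step 1: eval (b < 5)                 {0,1,2,3,4,5,6,7}
step 2: d <- (b - max(tid, c))       {0,1,2,3,4,5,6,7}
step 3: d <- (max(b, d) + max(d, tid)) {0,1,2,3,4,5,6,7}
step 4: b <- (b + 1)                 {0,1,2,3,4,5,6,7}
step 5: eval (b < 5)                 {0,1,2,3,4,5,6,7}
step 6: d <- (b - max(tid, c))       {0,1,2,3,4,5,6,7}
step 7: d <- (max(b, d) + max(d, tid)) {0,1,2,3,4,5,6,7}
step 8: b <- (b + 1)                 {0,1,2,3,4,5,6,7}
step 9: eval (b < 5)                 {0,1,2,3,4,5,6,7}
step 10: d <- (b - max(tid, c))       {0,1,2,3,4,5,6,7}
step 11: d <- (max(b, d) + max(d, tid)) {0,1,2,3,4,5,6,7}
step 12: b <- (b + 1)                 {0,1,2,3,4,5,6,7}
step 13: eval (b < 5)                 {0,1,2,3,4,5,6,7}
step 14: d <- (b - max(tid, c))       {0,1,2,3,4,5,6,7}
step 15: d <- (max(b, d) + max(d, tid)) {0,1,2,3,4,5,6,7}
step 16: b <- (b + 1)                 {0,1,2,3,4,5,6,7}
step 17: eval (b < 5)                 {0,1,2,3,4,5,6,7}
step 18: c <- tid                     {0,1,2,3,4,5,6,7}
step 19: d <- tid                     {0,1,2,3,4,5,6,7}

Answer: 20 steps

d: 0,1,2,3,4,5,6,7
b: 5,5,5,5,5,5,5,5
c: 0,1,2,3,4,5,6,7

steps = 20; useful = 160; efficiency = 160/160 = 1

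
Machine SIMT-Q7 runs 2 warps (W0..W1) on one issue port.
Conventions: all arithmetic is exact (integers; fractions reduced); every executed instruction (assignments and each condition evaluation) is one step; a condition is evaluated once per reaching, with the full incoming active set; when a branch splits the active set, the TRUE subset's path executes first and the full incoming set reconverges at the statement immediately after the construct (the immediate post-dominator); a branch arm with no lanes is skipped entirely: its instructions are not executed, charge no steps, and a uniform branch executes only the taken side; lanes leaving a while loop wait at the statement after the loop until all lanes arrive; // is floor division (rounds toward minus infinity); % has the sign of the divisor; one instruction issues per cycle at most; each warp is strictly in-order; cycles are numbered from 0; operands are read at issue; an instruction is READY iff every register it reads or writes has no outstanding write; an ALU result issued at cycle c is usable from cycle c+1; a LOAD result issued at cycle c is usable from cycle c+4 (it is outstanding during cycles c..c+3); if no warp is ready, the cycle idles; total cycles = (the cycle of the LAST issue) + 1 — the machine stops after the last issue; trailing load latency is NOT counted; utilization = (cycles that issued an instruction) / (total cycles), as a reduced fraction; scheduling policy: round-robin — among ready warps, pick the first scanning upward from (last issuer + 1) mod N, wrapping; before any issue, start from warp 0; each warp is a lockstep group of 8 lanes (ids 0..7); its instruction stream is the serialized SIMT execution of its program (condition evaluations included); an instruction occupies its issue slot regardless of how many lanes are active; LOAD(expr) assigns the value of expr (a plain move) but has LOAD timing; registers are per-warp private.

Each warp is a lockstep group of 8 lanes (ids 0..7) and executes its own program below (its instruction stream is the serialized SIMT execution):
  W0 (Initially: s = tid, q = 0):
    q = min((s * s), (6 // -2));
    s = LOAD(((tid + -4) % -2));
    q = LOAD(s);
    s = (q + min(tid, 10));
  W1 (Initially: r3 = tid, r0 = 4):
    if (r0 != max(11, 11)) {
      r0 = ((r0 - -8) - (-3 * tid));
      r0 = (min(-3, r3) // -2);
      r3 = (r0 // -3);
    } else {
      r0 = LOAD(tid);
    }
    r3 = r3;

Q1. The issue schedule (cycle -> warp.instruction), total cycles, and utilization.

cycle 0: W0.I0
cycle 1: W1.I0
cycle 2: W0.I1
cycle 3: W1.I1
cycle 4: W1.I2
cycle 5: W1.I3
cycle 6: W0.I2
cycle 7: W1.I4
cycle 8: idle
cycle 9: idle
cycle 10: W0.I3

Answer: 11 cycles, utilization 9/11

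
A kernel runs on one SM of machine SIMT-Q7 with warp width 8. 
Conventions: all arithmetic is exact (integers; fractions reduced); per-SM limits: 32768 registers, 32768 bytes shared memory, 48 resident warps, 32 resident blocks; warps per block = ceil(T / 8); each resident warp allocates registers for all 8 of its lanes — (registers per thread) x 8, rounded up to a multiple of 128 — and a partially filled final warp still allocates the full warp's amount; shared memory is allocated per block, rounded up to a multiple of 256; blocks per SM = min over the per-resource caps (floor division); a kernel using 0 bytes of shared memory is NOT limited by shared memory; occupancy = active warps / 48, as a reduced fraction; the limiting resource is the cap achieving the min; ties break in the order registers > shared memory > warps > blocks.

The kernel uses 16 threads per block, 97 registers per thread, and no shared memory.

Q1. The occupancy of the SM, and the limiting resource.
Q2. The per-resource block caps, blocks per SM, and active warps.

Answer: occupancy 3/4, limited by registers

registers: 18 blocks
shared memory: no limit (kernel uses none)
warps: 24 blocks
blocks: 32 blocks

Answer: 18 blocks, 36 active warps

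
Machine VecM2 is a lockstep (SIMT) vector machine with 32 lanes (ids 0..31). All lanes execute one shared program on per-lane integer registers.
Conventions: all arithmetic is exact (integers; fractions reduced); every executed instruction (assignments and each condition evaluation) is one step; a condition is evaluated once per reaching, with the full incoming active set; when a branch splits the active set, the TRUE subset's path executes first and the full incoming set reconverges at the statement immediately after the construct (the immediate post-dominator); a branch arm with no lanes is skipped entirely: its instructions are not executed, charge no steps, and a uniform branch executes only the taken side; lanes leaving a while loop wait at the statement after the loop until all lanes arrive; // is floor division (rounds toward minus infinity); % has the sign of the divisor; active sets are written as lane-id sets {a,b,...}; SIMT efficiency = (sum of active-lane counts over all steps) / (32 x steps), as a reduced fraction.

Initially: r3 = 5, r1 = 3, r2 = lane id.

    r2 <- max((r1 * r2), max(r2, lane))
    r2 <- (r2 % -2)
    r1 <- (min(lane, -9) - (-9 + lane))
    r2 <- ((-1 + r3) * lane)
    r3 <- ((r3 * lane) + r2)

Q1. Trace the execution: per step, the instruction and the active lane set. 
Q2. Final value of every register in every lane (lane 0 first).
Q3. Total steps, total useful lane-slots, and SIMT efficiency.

step 0: r2 <- max((r1 * r2), max(r2, lane)) {0,1,2,3,4,5,6,7,8,9,10,11,12,13,14,15,16,17,18,19,20,21,22,23,24,25,26,27,28,29,30,31}
step 1: r2 <- (r2 % -2)              {0,1,2,3,4,5,6,7,8,9,10,11,12,13,14,15,16,17,18,19,20,21,22,23,24,25,26,27,28,29,30,31}
step 2: r1 <- (min(lane, -9) - (-9 + lane)) {0,1,2,3,4,5,6,7,8,9,10,11,12,13,14,15,16,17,18,19,20,21,22,23,24,25,26,27,28,29,30,31}
step 3: r2 <- ((-1 + r3) * lane)     {0,1,2,3,4,5,6,7,8,9,10,11,12,13,14,15,16,17,18,19,20,21,22,23,24,25,26,27,28,29,30,31}
step 4: r3 <- ((r3 * lane) + r2)     {0,1,2,3,4,5,6,7,8,9,10,11,12,13,14,15,16,17,18,19,20,21,22,23,24,25,26,27,28,29,30,31}

Answer: 5 steps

r3: 0,9,18,27,36,45,54,63,72,81,90,99,108,117,126,135,144,153,162,171,180,189,198,207,216,225,234,243,252,261,270,279
r1: 0,-1,-2,-3,-4,-5,-6,-7,-8,-9,-10,-11,-12,-13,-14,-15,-16,-17,-18,-19,-20,-21,-22,-23,-24,-25,-26,-27,-28,-29,-30,-31
r2: 0,4,8,12,16,20,24,28,32,36,40,44,48,52,56,60,64,68,72,76,80,84,88,92,96,100,104,108,112,116,120,124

steps = 5; useful = 160; efficiency = 160/160 = 1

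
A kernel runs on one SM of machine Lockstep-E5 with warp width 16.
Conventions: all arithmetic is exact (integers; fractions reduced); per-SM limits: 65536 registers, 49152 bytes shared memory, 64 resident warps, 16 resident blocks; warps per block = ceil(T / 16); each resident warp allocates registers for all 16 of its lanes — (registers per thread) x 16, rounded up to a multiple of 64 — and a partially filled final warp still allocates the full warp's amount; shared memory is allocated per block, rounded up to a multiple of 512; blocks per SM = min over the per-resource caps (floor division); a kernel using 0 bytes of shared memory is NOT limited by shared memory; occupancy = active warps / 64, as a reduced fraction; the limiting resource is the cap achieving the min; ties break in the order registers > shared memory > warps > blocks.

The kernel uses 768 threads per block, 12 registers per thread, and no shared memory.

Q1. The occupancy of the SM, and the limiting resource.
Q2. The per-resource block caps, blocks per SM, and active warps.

Answer: occupancy 3/4, limited by warps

registers: 7 blocks
shared memory: no limit (kernel uses none)
warps: 1 block
blocks: 16 blocks

Answer: 1 block, 48 active warps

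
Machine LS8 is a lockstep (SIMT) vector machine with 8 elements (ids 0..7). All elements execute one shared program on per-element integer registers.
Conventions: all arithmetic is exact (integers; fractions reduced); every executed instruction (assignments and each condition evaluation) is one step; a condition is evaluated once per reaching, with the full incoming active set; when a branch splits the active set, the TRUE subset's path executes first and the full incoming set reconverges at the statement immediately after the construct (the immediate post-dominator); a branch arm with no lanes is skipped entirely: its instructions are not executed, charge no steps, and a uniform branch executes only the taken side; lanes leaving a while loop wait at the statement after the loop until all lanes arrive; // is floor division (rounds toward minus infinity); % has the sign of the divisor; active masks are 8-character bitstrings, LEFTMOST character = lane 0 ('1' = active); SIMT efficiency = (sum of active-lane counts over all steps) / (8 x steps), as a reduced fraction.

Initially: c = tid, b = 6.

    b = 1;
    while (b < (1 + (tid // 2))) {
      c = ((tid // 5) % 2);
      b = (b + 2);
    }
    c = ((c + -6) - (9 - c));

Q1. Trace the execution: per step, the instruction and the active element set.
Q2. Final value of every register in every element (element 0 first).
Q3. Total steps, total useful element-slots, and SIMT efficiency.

step 0: b <- 1                       11111111
step 1: eval (b < (1 + (tid // 2)))  11111111
step 2: c <- ((tid // 5) % 2)        00111111
step 3: b <- (b + 2)                 00111111
step 4: eval (b < (1 + (tid // 2)))  00111111
step 5: c <- ((tid // 5) % 2)        00000011
step 6: b <- (b + 2)                 00000011
step 7: eval (b < (1 + (tid // 2)))  00000011
step 8: c <- ((c + -6) - (9 - c))    11111111

Answer: 9 steps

c: -15,-13,-15,-15,-15,-13,-13,-13
b: 1,1,3,3,3,3,5,5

steps = 9; useful = 48; efficiency = 48/72 = 2/3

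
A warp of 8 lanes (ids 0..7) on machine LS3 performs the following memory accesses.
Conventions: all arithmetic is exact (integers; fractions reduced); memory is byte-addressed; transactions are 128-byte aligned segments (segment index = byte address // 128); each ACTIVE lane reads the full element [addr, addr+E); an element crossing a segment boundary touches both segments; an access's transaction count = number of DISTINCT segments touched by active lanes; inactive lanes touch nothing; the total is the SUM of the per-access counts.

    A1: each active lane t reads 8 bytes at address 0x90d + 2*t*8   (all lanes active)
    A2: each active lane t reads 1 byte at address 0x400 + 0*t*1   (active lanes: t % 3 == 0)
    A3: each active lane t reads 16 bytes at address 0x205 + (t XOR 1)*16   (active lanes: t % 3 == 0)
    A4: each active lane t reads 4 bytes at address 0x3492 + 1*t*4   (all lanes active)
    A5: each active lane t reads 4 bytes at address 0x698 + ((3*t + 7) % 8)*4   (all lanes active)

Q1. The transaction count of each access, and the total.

A1: 2 transactions
A2: 1 transaction
A3: 2 transactions
A4: 1 transaction
A5: 1 transaction

Answer: 2,1,2,1,1; total 7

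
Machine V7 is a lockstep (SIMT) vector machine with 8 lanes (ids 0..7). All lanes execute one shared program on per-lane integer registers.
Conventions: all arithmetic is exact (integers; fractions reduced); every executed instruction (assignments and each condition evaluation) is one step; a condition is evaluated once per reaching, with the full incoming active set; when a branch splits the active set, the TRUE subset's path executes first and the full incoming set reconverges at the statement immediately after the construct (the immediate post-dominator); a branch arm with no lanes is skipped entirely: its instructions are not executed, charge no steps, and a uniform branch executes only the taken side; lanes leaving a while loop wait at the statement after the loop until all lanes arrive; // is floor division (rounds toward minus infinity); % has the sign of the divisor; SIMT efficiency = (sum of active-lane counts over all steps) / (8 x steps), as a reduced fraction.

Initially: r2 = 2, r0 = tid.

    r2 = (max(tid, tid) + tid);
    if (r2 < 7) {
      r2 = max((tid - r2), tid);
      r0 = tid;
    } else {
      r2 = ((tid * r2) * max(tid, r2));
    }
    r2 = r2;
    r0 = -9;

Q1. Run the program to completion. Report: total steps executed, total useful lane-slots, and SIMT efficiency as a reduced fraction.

Answer: 7 steps, 44 useful, 11/14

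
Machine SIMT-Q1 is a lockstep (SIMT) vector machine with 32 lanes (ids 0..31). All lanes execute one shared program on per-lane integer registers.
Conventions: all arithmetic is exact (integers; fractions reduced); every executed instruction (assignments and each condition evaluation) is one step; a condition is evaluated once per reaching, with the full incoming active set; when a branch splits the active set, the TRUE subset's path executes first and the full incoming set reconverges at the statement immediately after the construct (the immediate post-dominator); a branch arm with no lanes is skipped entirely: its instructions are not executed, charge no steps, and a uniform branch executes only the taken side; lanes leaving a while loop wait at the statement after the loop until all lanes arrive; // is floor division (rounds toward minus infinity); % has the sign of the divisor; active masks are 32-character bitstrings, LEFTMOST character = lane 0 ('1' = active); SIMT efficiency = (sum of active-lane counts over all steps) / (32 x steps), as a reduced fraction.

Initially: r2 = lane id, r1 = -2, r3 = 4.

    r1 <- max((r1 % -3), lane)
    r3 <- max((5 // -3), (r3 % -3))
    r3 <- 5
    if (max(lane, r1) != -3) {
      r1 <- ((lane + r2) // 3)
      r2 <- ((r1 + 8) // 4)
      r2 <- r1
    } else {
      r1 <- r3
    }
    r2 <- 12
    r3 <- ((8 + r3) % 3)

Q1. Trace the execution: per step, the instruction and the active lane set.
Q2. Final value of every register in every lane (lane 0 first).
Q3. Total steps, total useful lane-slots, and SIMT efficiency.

step 0: r1 <- max((r1 % -3), lane)   11111111111111111111111111111111
step 1: r3 <- max((5 // -3), (r3 % -3)) 11111111111111111111111111111111
step 2: r3 <- 5                      11111111111111111111111111111111
step 3: eval (max(lane, r1) != -3)   11111111111111111111111111111111
step 4: r1 <- ((lane + r2) // 3)     11111111111111111111111111111111
step 5: r2 <- ((r1 + 8) // 4)        11111111111111111111111111111111
step 6: r2 <- r1                     11111111111111111111111111111111
step 7: r2 <- 12                     11111111111111111111111111111111
step 8: r3 <- ((8 + r3) % 3)         11111111111111111111111111111111

Answer: 9 steps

r2: 12,12,12,12,12,12,12,12,12,12,12,12,12,12,12,12,12,12,12,12,12,12,12,12,12,12,12,12,12,12,12,12
r1: 0,0,1,2,2,3,4,4,5,6,6,7,8,8,9,10,10,11,12,12,13,14,14,15,16,16,17,18,18,19,20,20
r3: 1,1,1,1,1,1,1,1,1,1,1,1,1,1,1,1,1,1,1,1,1,1,1,1,1,1,1,1,1,1,1,1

steps = 9; useful = 288; efficiency = 288/288 = 1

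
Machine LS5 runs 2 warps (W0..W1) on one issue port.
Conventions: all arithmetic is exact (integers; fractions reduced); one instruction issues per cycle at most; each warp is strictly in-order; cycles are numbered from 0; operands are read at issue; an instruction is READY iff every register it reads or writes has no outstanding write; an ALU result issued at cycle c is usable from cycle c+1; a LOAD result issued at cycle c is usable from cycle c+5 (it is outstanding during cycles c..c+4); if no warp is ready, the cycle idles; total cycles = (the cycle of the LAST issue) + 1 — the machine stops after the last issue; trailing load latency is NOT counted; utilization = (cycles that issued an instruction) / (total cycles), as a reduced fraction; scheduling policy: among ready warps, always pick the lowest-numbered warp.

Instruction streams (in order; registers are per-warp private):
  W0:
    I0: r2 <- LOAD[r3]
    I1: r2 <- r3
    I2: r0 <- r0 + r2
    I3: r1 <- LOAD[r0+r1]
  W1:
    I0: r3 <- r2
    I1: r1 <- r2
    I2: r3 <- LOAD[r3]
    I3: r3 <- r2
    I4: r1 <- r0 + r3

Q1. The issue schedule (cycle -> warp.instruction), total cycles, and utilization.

cycle 0: W0.I0
cycle 1: W1.I0
cycle 2: W1.I1
cycle 3: W1.I2
cycle 4: idle
cycle 5: W0.I1
cycle 6: W0.I2
cycle 7: W0.I3
cycle 8: W1.I3
cycle 9: W1.I4

Answer: 10 cycles, utilization 9/10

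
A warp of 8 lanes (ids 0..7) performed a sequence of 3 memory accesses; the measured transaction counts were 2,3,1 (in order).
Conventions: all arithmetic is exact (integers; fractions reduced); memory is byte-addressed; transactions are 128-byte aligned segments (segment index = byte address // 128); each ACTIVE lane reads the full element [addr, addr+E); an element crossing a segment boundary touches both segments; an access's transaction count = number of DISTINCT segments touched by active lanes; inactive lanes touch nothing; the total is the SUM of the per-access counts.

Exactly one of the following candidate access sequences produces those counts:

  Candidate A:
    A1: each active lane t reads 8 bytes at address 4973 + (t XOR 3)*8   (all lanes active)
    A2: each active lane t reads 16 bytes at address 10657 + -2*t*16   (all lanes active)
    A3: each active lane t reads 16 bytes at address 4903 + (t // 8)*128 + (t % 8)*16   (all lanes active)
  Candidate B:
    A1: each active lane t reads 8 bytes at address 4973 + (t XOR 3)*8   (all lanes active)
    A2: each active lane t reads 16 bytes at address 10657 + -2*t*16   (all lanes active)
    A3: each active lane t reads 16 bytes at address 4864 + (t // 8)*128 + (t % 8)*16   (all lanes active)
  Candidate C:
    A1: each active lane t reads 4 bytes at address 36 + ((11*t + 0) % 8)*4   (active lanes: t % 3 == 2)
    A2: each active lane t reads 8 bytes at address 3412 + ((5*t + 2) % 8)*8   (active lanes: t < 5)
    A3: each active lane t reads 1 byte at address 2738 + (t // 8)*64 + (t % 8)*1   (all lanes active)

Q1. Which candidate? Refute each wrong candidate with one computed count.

A: A3 gives 2 transactions, not 1
C: A1 gives 1 transaction, not 2
B: all counts match (2,3,1)

Answer: B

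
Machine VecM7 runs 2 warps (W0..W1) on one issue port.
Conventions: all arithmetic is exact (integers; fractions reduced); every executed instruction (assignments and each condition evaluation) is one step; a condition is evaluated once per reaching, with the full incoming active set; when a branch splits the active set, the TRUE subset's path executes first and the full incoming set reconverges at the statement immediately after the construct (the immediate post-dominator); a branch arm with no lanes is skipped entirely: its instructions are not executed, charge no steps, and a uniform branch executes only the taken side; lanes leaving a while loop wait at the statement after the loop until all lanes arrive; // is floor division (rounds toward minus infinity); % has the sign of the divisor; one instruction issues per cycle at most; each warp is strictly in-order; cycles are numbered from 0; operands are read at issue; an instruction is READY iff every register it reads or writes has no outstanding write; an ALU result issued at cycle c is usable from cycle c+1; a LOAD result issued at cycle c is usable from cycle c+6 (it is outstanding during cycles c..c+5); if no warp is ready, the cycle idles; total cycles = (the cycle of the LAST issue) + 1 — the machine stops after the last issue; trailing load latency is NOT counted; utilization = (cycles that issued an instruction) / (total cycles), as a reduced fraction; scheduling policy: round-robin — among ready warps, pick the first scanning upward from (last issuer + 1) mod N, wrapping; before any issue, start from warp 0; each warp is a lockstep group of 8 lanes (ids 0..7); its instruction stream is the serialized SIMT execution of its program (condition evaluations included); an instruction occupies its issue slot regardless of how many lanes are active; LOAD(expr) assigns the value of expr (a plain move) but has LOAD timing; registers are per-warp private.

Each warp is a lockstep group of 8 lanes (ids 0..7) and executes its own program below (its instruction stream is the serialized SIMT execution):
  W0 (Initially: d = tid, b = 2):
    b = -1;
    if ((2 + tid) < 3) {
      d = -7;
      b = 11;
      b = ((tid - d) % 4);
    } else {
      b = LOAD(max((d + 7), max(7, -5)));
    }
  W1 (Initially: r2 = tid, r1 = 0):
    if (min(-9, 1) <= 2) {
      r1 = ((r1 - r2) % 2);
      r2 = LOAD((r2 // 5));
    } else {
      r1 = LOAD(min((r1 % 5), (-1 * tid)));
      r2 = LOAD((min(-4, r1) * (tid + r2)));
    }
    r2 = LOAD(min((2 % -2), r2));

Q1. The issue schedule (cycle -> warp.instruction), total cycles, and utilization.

cycle 0: W0.I0
cycle 1: W1.I0
cycle 2: W0.I1
cycle 3: W1.I1
cycle 4: W0.I2
cycle 5: W1.I2
cycle 6: W0.I3
cycle 7: W0.I4
cycle 8: W0.I5
cycle 9: idle
cycle 10: idle
cycle 11: W1.I3

Answer: 12 cycles, utilization 5/6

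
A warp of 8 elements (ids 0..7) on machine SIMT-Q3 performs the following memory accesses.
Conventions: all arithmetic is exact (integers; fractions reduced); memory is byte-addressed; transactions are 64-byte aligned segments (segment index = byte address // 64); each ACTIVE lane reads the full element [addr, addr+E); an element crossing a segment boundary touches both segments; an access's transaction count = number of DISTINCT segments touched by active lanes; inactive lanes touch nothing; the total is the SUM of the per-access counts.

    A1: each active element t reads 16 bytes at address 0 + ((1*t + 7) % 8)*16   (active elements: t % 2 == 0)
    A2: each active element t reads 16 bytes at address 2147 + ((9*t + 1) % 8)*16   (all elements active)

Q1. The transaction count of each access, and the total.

A1: 2 transactions
A2: 3 transactions

Answer: 2,3; total 5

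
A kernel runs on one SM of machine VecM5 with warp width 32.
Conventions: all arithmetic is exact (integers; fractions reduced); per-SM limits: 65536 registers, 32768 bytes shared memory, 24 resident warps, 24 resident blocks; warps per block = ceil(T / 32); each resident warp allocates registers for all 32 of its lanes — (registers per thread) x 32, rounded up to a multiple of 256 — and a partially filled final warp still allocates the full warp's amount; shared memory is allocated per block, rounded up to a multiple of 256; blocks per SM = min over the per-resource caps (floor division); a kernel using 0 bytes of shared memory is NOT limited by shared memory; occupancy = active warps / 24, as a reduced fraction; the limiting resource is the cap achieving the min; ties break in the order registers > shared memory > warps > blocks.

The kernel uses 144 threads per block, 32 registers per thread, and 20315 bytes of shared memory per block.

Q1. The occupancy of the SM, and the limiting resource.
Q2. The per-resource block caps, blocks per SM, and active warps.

Answer: occupancy 5/24, limited by shared memory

registers: 12 blocks
shared memory: 1 block
warps: 4 blocks
blocks: 24 blocks

Answer: 1 block, 5 active warps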